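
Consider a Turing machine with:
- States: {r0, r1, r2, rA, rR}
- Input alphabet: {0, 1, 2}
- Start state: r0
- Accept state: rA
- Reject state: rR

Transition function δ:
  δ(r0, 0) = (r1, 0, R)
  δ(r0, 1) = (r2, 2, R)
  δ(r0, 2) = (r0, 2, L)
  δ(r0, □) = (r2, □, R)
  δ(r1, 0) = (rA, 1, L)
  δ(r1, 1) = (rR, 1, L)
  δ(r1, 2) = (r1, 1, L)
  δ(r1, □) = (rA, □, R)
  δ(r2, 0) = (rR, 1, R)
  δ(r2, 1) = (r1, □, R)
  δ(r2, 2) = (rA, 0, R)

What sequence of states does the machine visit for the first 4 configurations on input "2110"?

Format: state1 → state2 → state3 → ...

Execution trace:
Initial: [r0]2110
Step 1: δ(r0, 2) = (r0, 2, L) → [r0]□2110
Step 2: δ(r0, □) = (r2, □, R) → □[r2]2110
Step 3: δ(r2, 2) = (rA, 0, R) → □0[rA]110

The machine reaches the accept state rA and halts.

State sequence: r0 → r0 → r2 → rA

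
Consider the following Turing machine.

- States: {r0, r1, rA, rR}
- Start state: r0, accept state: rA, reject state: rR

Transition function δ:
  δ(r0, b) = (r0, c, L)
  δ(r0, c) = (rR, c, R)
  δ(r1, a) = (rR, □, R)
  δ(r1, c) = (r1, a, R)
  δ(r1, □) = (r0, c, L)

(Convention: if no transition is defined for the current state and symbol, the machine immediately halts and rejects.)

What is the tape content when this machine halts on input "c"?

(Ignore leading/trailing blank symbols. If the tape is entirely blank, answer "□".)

Execution trace:
Initial: [r0]c
Step 1: δ(r0, c) = (rR, c, R) → c[rR]□

The machine reaches the reject state rR and halts.

Final tape (ignoring leading/trailing blanks): c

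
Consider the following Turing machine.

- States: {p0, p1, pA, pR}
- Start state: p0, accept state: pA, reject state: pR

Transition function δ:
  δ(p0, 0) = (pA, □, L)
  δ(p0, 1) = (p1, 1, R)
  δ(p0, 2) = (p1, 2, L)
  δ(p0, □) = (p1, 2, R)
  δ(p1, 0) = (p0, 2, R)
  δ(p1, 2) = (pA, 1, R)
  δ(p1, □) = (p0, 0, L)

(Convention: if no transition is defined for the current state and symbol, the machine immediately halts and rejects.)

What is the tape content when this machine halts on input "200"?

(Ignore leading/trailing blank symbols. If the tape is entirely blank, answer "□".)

Execution trace:
Initial: [p0]200
Step 1: δ(p0, 2) = (p1, 2, L) → [p1]□200
Step 2: δ(p1, □) = (p0, 0, L) → [p0]□0200
Step 3: δ(p0, □) = (p1, 2, R) → 2[p1]0200
Step 4: δ(p1, 0) = (p0, 2, R) → 22[p0]200
Step 5: δ(p0, 2) = (p1, 2, L) → 2[p1]2200
Step 6: δ(p1, 2) = (pA, 1, R) → 21[pA]200

The machine reaches the accept state pA and halts.

Final tape (ignoring leading/trailing blanks): 21200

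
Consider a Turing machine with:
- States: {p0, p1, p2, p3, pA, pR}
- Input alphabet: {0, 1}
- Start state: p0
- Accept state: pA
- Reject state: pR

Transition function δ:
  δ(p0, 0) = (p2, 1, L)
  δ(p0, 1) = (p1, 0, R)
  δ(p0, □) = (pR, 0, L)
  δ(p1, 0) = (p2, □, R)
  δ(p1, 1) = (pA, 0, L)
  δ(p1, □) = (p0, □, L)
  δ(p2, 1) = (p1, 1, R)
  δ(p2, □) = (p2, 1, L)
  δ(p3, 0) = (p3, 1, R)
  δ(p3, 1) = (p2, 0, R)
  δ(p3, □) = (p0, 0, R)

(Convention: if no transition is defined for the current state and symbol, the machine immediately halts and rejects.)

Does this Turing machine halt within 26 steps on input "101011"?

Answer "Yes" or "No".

Execution trace:
Initial: [p0]101011
Step 1: δ(p0, 1) = (p1, 0, R) → 0[p1]01011
Step 2: δ(p1, 0) = (p2, □, R) → 0□[p2]1011
Step 3: δ(p2, 1) = (p1, 1, R) → 0□1[p1]011
Step 4: δ(p1, 0) = (p2, □, R) → 0□1□[p2]11
Step 5: δ(p2, 1) = (p1, 1, R) → 0□1□1[p1]1
Step 6: δ(p1, 1) = (pA, 0, L) → 0□1□[pA]10

The machine reaches the accept state pA and halts.
The machine halted after 6 steps (within the 26-step bound).

Answer: Yes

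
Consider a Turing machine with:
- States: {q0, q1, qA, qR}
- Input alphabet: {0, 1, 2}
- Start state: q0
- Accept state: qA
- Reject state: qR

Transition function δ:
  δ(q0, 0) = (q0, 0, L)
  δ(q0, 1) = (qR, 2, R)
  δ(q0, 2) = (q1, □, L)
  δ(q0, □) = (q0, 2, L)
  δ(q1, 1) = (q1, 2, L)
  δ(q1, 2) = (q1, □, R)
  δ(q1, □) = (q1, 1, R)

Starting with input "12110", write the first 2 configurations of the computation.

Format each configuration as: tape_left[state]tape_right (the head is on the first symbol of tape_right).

Transitions applied:
Step 1: δ(q0, 1) = (qR, 2, R)

The first 2 configurations are:
[q0]12110 ⊢ 2[qR]2110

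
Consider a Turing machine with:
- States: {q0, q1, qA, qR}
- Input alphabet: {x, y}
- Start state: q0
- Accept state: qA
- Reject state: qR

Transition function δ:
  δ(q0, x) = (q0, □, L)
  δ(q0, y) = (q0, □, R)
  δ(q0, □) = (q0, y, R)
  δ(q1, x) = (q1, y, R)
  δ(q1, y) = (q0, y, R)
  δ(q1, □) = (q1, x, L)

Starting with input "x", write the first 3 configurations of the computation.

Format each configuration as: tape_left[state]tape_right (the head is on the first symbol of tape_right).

Transitions applied:
Step 1: δ(q0, x) = (q0, □, L)
Step 2: δ(q0, □) = (q0, y, R)

The first 3 configurations are:
[q0]x ⊢ [q0]□□ ⊢ y[q0]□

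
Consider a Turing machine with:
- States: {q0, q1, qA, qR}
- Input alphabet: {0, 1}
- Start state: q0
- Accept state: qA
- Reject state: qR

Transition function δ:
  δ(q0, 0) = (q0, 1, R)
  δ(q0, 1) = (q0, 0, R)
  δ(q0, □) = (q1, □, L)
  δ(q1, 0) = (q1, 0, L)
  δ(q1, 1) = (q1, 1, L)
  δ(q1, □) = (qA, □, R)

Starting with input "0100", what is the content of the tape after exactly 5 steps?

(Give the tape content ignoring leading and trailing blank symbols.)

Execution trace:
Initial: [q0]0100
Step 1: δ(q0, 0) = (q0, 1, R) → 1[q0]100
Step 2: δ(q0, 1) = (q0, 0, R) → 10[q0]00
Step 3: δ(q0, 0) = (q0, 1, R) → 101[q0]0
Step 4: δ(q0, 0) = (q0, 1, R) → 1011[q0]□
Step 5: δ(q0, □) = (q1, □, L) → 101[q1]1□

After 5 steps, the tape (ignoring leading/trailing blanks) is: 1011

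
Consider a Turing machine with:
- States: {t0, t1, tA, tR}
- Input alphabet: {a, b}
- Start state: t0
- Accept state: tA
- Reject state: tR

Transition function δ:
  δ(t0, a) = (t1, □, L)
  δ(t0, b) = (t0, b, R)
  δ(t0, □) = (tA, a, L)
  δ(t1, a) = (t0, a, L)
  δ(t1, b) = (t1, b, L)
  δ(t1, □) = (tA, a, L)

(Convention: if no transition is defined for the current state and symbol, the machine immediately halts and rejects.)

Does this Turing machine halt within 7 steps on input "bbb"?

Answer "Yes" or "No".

Execution trace:
Initial: [t0]bbb
Step 1: δ(t0, b) = (t0, b, R) → b[t0]bb
Step 2: δ(t0, b) = (t0, b, R) → bb[t0]b
Step 3: δ(t0, b) = (t0, b, R) → bbb[t0]□
Step 4: δ(t0, □) = (tA, a, L) → bb[tA]ba

The machine reaches the accept state tA and halts.
The machine halted after 4 steps (within the 7-step bound).

Answer: Yes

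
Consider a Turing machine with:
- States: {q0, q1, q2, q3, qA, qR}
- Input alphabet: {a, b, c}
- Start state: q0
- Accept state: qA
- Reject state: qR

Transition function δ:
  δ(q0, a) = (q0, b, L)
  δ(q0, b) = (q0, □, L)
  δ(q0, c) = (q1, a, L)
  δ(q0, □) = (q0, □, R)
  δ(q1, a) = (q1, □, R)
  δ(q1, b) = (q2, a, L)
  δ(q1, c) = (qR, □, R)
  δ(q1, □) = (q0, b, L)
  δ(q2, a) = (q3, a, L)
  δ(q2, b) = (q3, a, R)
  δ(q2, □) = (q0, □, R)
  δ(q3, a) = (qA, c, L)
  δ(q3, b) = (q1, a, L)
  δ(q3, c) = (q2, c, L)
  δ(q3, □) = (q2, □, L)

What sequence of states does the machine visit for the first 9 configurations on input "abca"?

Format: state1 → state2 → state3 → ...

Execution trace:
Initial: [q0]abca
Step 1: δ(q0, a) = (q0, b, L) → [q0]□bbca
Step 2: δ(q0, □) = (q0, □, R) → □[q0]bbca
Step 3: δ(q0, b) = (q0, □, L) → [q0]□□bca
Step 4: δ(q0, □) = (q0, □, R) → □[q0]□bca
Step 5: δ(q0, □) = (q0, □, R) → □□[q0]bca
Step 6: δ(q0, b) = (q0, □, L) → □[q0]□□ca
Step 7: δ(q0, □) = (q0, □, R) → □□[q0]□ca
Step 8: δ(q0, □) = (q0, □, R) → □□□[q0]ca

State sequence: q0 → q0 → q0 → q0 → q0 → q0 → q0 → q0 → q0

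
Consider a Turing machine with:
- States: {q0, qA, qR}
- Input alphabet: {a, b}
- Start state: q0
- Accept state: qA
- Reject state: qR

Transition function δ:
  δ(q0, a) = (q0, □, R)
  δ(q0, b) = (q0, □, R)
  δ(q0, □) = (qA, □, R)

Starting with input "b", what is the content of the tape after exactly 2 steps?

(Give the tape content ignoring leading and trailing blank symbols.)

Execution trace:
Initial: [q0]b
Step 1: δ(q0, b) = (q0, □, R) → □[q0]□
Step 2: δ(q0, □) = (qA, □, R) → □□[qA]□

The machine reaches the accept state qA and halts.

After 2 steps, the tape (ignoring leading/trailing blanks) is: □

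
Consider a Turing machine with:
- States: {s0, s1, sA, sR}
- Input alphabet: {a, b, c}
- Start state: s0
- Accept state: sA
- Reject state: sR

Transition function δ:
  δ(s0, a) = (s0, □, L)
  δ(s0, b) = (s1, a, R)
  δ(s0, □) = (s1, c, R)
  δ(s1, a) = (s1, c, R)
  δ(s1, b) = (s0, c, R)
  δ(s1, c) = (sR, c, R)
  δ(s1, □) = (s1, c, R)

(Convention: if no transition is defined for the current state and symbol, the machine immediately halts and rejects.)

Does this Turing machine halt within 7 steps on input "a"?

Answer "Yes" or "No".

Execution trace:
Initial: [s0]a
Step 1: δ(s0, a) = (s0, □, L) → [s0]□□
Step 2: δ(s0, □) = (s1, c, R) → c[s1]□
Step 3: δ(s1, □) = (s1, c, R) → cc[s1]□
Step 4: δ(s1, □) = (s1, c, R) → ccc[s1]□
Step 5: δ(s1, □) = (s1, c, R) → cccc[s1]□
Step 6: δ(s1, □) = (s1, c, R) → ccccc[s1]□
Step 7: δ(s1, □) = (s1, c, R) → cccccc[s1]□

The machine has not reached a halting state after 7 steps.
The machine did not halt within the 7-step bound.

Answer: No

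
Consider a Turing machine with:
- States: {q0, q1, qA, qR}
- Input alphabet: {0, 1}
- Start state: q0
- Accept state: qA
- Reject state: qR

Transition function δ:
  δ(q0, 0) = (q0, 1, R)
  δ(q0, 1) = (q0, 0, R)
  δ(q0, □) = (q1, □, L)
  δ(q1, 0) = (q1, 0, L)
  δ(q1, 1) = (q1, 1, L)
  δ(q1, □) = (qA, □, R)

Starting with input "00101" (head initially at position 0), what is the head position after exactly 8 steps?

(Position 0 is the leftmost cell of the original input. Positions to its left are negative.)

Execution trace (head position shown):
Step 0: [q0]00101  (head at position 0)
Step 1: move right → 1[q0]0101  (head at position 1)
Step 2: move right → 11[q0]101  (head at position 2)
Step 3: move right → 110[q0]01  (head at position 3)
Step 4: move right → 1101[q0]1  (head at position 4)
Step 5: move right → 11010[q0]□  (head at position 5)
Step 6: move left → 1101[q1]0□  (head at position 4)
Step 7: move left → 110[q1]10□  (head at position 3)
Step 8: move left → 11[q1]010□  (head at position 2)

After 8 steps, the head is at position 2.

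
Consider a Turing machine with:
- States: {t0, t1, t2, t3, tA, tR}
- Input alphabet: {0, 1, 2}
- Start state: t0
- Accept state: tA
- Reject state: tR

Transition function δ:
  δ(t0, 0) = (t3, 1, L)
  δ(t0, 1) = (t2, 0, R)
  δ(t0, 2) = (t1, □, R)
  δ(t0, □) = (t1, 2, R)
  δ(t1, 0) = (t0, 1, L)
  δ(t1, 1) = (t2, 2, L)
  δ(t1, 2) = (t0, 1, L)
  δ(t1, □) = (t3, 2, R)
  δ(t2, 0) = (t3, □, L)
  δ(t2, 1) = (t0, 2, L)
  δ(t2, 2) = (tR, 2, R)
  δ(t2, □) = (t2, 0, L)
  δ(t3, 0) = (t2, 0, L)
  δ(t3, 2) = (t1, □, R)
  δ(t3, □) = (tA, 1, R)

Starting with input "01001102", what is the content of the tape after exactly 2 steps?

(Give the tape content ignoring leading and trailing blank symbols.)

Execution trace:
Initial: [t0]01001102
Step 1: δ(t0, 0) = (t3, 1, L) → [t3]□11001102
Step 2: δ(t3, □) = (tA, 1, R) → 1[tA]11001102

The machine reaches the accept state tA and halts.

After 2 steps, the tape (ignoring leading/trailing blanks) is: 111001102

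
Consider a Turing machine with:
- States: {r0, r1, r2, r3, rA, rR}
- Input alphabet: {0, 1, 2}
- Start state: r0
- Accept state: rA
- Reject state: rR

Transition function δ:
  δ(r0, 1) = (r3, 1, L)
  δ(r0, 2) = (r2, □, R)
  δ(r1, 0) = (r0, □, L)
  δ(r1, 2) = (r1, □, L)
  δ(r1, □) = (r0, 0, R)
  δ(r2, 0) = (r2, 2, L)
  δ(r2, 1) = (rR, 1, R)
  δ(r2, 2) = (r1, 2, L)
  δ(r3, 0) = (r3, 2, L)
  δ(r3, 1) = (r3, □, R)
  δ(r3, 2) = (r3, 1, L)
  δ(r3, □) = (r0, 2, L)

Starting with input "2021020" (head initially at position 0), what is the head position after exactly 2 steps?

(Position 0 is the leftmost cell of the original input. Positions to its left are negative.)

Execution trace (head position shown):
Step 0: [r0]2021020  (head at position 0)
Step 1: move right → □[r2]021020  (head at position 1)
Step 2: move left → [r2]□221020  (head at position 0)

After 2 steps, the head is at position 0.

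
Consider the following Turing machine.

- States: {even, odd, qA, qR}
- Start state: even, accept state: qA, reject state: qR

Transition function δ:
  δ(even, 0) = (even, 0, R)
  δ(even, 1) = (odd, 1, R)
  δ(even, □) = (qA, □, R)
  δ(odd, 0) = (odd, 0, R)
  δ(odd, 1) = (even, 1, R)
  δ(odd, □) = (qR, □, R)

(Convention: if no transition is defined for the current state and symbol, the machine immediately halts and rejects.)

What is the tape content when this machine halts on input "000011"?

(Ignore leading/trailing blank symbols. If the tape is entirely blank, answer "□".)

Execution trace:
Initial: [even]000011
Step 1: δ(even, 0) = (even, 0, R) → 0[even]00011
Step 2: δ(even, 0) = (even, 0, R) → 00[even]0011
Step 3: δ(even, 0) = (even, 0, R) → 000[even]011
Step 4: δ(even, 0) = (even, 0, R) → 0000[even]11
Step 5: δ(even, 1) = (odd, 1, R) → 00001[odd]1
Step 6: δ(odd, 1) = (even, 1, R) → 000011[even]□
Step 7: δ(even, □) = (qA, □, R) → 000011□[qA]□

The machine reaches the accept state qA and halts.

Final tape (ignoring leading/trailing blanks): 000011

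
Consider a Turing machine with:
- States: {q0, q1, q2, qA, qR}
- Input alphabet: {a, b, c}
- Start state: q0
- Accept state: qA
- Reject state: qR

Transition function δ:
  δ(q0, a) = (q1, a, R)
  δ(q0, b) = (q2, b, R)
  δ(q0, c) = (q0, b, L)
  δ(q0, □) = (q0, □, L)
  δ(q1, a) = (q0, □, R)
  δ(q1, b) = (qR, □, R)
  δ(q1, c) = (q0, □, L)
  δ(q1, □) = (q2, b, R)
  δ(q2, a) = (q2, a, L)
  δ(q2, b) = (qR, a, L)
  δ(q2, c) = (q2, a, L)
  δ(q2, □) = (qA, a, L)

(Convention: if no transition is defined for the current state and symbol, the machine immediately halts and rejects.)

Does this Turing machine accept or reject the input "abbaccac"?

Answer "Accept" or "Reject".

Execution trace:
Initial: [q0]abbaccac
Step 1: δ(q0, a) = (q1, a, R) → a[q1]bbaccac
Step 2: δ(q1, b) = (qR, □, R) → a□[qR]baccac

The machine reaches the reject state qR and halts.

Answer: Reject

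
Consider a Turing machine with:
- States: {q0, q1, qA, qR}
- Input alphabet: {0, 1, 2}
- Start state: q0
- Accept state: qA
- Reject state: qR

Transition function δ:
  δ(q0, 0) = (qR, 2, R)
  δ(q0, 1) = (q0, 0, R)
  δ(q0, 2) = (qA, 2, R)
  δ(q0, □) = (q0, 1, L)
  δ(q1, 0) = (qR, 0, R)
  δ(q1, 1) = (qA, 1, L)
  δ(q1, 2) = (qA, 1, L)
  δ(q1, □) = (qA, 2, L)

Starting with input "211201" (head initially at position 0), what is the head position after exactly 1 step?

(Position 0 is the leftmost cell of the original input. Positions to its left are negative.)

Execution trace (head position shown):
Step 0: [q0]211201  (head at position 0)
Step 1: move right → 2[qA]11201  (head at position 1)

After 1 step, the head is at position 1.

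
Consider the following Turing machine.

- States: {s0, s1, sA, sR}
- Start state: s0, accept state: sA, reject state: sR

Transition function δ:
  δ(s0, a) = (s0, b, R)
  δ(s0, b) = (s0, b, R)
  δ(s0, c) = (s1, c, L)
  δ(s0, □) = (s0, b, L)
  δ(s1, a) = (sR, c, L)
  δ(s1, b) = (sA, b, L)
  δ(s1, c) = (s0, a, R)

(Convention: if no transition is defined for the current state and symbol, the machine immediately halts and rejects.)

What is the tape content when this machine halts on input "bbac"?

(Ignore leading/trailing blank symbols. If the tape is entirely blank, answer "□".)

Execution trace:
Initial: [s0]bbac
Step 1: δ(s0, b) = (s0, b, R) → b[s0]bac
Step 2: δ(s0, b) = (s0, b, R) → bb[s0]ac
Step 3: δ(s0, a) = (s0, b, R) → bbb[s0]c
Step 4: δ(s0, c) = (s1, c, L) → bb[s1]bc
Step 5: δ(s1, b) = (sA, b, L) → b[sA]bbc

The machine reaches the accept state sA and halts.

Final tape (ignoring leading/trailing blanks): bbbc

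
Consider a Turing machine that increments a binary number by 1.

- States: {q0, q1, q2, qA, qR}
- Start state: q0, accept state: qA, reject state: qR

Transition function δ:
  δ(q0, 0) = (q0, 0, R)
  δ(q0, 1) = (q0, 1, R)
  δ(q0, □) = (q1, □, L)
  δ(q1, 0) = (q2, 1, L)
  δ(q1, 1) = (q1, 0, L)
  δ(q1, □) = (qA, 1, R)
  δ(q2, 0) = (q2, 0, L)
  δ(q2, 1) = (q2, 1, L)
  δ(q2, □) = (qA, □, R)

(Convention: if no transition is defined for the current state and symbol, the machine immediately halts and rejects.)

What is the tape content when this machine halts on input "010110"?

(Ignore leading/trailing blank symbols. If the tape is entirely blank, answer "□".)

Execution trace:
Initial: [q0]010110
Step 1: δ(q0, 0) = (q0, 0, R) → 0[q0]10110
Step 2: δ(q0, 1) = (q0, 1, R) → 01[q0]0110
Step 3: δ(q0, 0) = (q0, 0, R) → 010[q0]110
Step 4: δ(q0, 1) = (q0, 1, R) → 0101[q0]10
Step 5: δ(q0, 1) = (q0, 1, R) → 01011[q0]0
Step 6: δ(q0, 0) = (q0, 0, R) → 010110[q0]□
Step 7: δ(q0, □) = (q1, □, L) → 01011[q1]0□
Step 8: δ(q1, 0) = (q2, 1, L) → 0101[q2]11□
Step 9: δ(q2, 1) = (q2, 1, L) → 010[q2]111□
Step 10: δ(q2, 1) = (q2, 1, L) → 01[q2]0111□
Step 11: δ(q2, 0) = (q2, 0, L) → 0[q2]10111□
Step 12: δ(q2, 1) = (q2, 1, L) → [q2]010111□
Step 13: δ(q2, 0) = (q2, 0, L) → [q2]□010111□
Step 14: δ(q2, □) = (qA, □, R) → □[qA]010111□

The machine reaches the accept state qA and halts.

Final tape (ignoring leading/trailing blanks): 010111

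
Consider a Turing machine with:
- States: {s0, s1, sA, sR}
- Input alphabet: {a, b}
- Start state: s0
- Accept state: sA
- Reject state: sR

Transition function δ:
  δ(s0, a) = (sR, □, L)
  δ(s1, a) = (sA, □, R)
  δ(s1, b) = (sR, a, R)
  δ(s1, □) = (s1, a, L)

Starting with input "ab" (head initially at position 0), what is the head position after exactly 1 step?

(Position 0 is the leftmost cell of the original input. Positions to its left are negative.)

Execution trace (head position shown):
Step 0: [s0]ab  (head at position 0)
Step 1: move left → [sR]□□b  (head at position -1)

After 1 step, the head is at position -1.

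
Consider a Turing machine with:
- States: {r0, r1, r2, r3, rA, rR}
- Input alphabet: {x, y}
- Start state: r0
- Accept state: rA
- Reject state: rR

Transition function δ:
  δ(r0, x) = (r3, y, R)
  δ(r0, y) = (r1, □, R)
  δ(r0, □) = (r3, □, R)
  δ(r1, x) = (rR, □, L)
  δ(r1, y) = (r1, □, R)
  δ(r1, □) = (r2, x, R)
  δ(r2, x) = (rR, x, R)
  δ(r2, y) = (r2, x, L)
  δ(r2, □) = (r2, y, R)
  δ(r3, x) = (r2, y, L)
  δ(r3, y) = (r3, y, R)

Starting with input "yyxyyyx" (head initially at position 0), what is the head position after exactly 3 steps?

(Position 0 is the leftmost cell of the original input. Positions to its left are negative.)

Execution trace (head position shown):
Step 0: [r0]yyxyyyx  (head at position 0)
Step 1: move right → □[r1]yxyyyx  (head at position 1)
Step 2: move right → □□[r1]xyyyx  (head at position 2)
Step 3: move left → □[rR]□□yyyx  (head at position 1)

After 3 steps, the head is at position 1.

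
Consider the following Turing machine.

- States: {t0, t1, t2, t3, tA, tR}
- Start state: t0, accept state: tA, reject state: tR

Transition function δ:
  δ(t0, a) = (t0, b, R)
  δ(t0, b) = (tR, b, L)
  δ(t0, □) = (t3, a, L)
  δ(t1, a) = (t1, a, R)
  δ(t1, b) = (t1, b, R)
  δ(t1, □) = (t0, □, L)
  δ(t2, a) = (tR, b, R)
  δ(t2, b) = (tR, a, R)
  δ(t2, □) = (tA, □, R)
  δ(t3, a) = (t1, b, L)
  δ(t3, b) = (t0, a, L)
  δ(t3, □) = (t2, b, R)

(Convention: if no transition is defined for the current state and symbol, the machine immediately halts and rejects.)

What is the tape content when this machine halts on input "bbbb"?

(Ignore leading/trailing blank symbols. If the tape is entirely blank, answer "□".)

Execution trace:
Initial: [t0]bbbb
Step 1: δ(t0, b) = (tR, b, L) → [tR]□bbbb

The machine reaches the reject state tR and halts.

Final tape (ignoring leading/trailing blanks): bbbb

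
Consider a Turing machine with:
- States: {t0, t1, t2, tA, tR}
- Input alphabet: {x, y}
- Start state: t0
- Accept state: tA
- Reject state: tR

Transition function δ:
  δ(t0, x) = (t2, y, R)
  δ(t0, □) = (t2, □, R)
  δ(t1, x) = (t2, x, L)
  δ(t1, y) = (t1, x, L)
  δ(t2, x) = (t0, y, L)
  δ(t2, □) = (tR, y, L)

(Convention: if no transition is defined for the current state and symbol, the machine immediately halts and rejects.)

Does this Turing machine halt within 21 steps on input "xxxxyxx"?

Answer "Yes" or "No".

Execution trace:
Initial: [t0]xxxxyxx
Step 1: δ(t0, x) = (t2, y, R) → y[t2]xxxyxx
Step 2: δ(t2, x) = (t0, y, L) → [t0]yyxxyxx

No transition is defined for δ(t0, y). By convention the machine halts and rejects.
The machine halted after 2 steps (within the 21-step bound).

Answer: Yes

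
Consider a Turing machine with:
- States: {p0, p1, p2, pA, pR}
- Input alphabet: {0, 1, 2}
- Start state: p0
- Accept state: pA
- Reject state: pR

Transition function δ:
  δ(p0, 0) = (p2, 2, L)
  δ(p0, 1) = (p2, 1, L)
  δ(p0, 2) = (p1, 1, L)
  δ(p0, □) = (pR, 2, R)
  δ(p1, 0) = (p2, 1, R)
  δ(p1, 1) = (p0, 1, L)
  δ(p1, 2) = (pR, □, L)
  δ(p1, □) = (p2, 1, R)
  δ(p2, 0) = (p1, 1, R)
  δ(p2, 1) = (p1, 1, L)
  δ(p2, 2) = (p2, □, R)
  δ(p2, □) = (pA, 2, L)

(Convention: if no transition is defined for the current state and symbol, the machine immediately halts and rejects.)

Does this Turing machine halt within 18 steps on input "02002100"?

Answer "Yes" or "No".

Execution trace:
Initial: [p0]02002100
Step 1: δ(p0, 0) = (p2, 2, L) → [p2]□22002100
Step 2: δ(p2, □) = (pA, 2, L) → [pA]□222002100

The machine reaches the accept state pA and halts.
The machine halted after 2 steps (within the 18-step bound).

Answer: Yes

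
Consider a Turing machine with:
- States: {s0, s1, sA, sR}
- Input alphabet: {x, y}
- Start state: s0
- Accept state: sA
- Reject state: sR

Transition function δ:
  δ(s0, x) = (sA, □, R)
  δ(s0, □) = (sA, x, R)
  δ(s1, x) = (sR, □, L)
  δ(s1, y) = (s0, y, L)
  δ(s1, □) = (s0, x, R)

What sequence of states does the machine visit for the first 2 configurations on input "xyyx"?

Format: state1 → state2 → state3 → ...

Execution trace:
Initial: [s0]xyyx
Step 1: δ(s0, x) = (sA, □, R) → □[sA]yyx

The machine reaches the accept state sA and halts.

State sequence: s0 → sA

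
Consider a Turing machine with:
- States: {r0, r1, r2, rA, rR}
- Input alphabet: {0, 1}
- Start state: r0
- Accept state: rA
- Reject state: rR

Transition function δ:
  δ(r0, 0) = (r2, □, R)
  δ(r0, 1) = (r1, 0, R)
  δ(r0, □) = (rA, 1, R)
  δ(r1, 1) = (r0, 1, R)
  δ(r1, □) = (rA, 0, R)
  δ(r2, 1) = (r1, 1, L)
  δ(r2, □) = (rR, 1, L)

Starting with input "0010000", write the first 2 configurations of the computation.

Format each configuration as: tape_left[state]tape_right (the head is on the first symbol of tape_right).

Transitions applied:
Step 1: δ(r0, 0) = (r2, □, R)

The first 2 configurations are:
[r0]0010000 ⊢ □[r2]010000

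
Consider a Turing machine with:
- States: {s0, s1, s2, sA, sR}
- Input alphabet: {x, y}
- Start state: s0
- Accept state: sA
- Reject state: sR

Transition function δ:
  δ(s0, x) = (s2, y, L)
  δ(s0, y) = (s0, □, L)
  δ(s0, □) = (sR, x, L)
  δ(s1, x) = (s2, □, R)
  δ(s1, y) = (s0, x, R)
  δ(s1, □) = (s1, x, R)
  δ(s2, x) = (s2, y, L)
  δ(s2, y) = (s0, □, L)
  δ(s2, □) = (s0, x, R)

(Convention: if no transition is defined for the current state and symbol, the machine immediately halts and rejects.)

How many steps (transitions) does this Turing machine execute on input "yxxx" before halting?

Execution trace:
Initial: [s0]yxxx
Step 1: δ(s0, y) = (s0, □, L) → [s0]□□xxx
Step 2: δ(s0, □) = (sR, x, L) → [sR]□x□xxx

The machine reaches the reject state sR and halts.

The machine executed 2 steps before halting.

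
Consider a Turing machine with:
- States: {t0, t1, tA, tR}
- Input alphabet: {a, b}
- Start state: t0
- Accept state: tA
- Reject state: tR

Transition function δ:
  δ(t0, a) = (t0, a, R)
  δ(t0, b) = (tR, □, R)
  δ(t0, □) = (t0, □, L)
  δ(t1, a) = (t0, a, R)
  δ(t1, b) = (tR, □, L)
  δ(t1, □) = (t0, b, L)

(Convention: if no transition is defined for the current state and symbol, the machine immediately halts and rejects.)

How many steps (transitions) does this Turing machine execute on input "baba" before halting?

Execution trace:
Initial: [t0]baba
Step 1: δ(t0, b) = (tR, □, R) → □[tR]aba

The machine reaches the reject state tR and halts.

The machine executed 1 step before halting.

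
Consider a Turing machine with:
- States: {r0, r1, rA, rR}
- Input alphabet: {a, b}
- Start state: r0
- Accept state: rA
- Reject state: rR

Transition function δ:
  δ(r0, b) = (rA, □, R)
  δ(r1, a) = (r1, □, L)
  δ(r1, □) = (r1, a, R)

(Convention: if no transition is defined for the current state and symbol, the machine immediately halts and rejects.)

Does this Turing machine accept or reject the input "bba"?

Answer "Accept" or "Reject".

Execution trace:
Initial: [r0]bba
Step 1: δ(r0, b) = (rA, □, R) → □[rA]ba

The machine reaches the accept state rA and halts.

Answer: Accept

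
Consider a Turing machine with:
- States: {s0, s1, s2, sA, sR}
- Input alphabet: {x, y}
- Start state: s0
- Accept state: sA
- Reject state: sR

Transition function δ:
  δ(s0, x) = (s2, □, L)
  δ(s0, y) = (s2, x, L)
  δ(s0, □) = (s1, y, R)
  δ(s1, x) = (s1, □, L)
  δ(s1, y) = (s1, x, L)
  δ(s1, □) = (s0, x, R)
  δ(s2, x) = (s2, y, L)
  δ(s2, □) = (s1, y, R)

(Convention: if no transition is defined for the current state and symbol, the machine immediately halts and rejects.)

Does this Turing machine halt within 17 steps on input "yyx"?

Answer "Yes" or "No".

Execution trace:
Initial: [s0]yyx
Step 1: δ(s0, y) = (s2, x, L) → [s2]□xyx
Step 2: δ(s2, □) = (s1, y, R) → y[s1]xyx
Step 3: δ(s1, x) = (s1, □, L) → [s1]y□yx
Step 4: δ(s1, y) = (s1, x, L) → [s1]□x□yx
Step 5: δ(s1, □) = (s0, x, R) → x[s0]x□yx
Step 6: δ(s0, x) = (s2, □, L) → [s2]x□□yx
Step 7: δ(s2, x) = (s2, y, L) → [s2]□y□□yx
Step 8: δ(s2, □) = (s1, y, R) → y[s1]y□□yx
Step 9: δ(s1, y) = (s1, x, L) → [s1]yx□□yx
Step 10: δ(s1, y) = (s1, x, L) → [s1]□xx□□yx
Step 11: δ(s1, □) = (s0, x, R) → x[s0]xx□□yx
Step 12: δ(s0, x) = (s2, □, L) → [s2]x□x□□yx
Step 13: δ(s2, x) = (s2, y, L) → [s2]□y□x□□yx
Step 14: δ(s2, □) = (s1, y, R) → y[s1]y□x□□yx
Step 15: δ(s1, y) = (s1, x, L) → [s1]yx□x□□yx
Step 16: δ(s1, y) = (s1, x, L) → [s1]□xx□x□□yx
Step 17: δ(s1, □) = (s0, x, R) → x[s0]xx□x□□yx

The machine has not reached a halting state after 17 steps.
The machine did not halt within the 17-step bound.

Answer: No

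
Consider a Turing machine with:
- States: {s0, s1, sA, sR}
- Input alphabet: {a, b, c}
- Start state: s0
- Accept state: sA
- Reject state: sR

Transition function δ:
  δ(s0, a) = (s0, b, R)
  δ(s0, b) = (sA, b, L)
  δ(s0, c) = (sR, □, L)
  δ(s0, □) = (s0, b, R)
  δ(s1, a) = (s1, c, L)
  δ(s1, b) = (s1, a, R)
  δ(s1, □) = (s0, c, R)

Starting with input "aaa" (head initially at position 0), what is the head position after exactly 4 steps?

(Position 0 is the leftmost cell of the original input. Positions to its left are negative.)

Execution trace (head position shown):
Step 0: [s0]aaa  (head at position 0)
Step 1: move right → b[s0]aa  (head at position 1)
Step 2: move right → bb[s0]a  (head at position 2)
Step 3: move right → bbb[s0]□  (head at position 3)
Step 4: move right → bbbb[s0]□  (head at position 4)

After 4 steps, the head is at position 4.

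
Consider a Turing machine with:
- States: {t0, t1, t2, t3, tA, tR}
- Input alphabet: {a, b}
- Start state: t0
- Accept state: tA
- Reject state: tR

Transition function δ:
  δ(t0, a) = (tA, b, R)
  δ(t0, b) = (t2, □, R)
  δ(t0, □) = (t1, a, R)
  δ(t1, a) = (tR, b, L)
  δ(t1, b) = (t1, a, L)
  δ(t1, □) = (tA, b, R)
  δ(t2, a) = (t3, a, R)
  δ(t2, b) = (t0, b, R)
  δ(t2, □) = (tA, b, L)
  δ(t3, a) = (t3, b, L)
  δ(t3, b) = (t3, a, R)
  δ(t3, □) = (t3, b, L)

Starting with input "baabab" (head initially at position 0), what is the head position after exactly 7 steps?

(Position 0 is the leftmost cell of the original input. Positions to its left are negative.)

Execution trace (head position shown):
Step 0: [t0]baabab  (head at position 0)
Step 1: move right → □[t2]aabab  (head at position 1)
Step 2: move right → □a[t3]abab  (head at position 2)
Step 3: move left → □[t3]abbab  (head at position 1)
Step 4: move left → [t3]□bbbab  (head at position 0)
Step 5: move left → [t3]□bbbbab  (head at position -1)
Step 6: move left → [t3]□bbbbbab  (head at position -2)
Step 7: move left → [t3]□bbbbbbab  (head at position -3)

After 7 steps, the head is at position -3.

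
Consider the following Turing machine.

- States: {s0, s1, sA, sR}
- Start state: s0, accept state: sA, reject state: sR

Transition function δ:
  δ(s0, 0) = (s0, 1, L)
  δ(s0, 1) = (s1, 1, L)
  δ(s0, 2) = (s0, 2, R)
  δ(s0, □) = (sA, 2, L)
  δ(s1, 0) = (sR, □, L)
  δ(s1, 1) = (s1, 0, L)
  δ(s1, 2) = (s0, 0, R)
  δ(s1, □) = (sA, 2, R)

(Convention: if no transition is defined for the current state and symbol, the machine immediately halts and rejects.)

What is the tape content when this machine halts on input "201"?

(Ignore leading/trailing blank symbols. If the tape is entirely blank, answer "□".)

Execution trace:
Initial: [s0]201
Step 1: δ(s0, 2) = (s0, 2, R) → 2[s0]01
Step 2: δ(s0, 0) = (s0, 1, L) → [s0]211
Step 3: δ(s0, 2) = (s0, 2, R) → 2[s0]11
Step 4: δ(s0, 1) = (s1, 1, L) → [s1]211
Step 5: δ(s1, 2) = (s0, 0, R) → 0[s0]11
Step 6: δ(s0, 1) = (s1, 1, L) → [s1]011
Step 7: δ(s1, 0) = (sR, □, L) → [sR]□□11

The machine reaches the reject state sR and halts.

Final tape (ignoring leading/trailing blanks): 11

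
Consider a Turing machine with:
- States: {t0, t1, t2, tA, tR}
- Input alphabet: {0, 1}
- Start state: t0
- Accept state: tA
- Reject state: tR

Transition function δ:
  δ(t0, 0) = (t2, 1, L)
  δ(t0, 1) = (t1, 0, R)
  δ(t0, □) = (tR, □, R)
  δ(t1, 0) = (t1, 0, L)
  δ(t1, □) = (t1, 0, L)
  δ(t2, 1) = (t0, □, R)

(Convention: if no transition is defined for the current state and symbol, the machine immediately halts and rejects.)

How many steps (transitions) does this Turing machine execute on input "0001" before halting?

Execution trace:
Initial: [t0]0001
Step 1: δ(t0, 0) = (t2, 1, L) → [t2]□1001

No transition is defined for δ(t2, □). By convention the machine halts and rejects.

The machine executed 1 step before halting.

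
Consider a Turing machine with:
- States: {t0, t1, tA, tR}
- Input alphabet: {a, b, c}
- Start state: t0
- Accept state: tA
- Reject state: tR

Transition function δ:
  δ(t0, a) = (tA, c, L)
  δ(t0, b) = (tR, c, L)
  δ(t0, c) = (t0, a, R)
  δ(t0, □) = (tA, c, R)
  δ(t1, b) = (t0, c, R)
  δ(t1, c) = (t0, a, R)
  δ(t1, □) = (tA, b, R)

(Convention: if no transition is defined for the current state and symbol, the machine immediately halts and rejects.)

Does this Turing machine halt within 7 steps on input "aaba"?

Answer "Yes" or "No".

Execution trace:
Initial: [t0]aaba
Step 1: δ(t0, a) = (tA, c, L) → [tA]□caba

The machine reaches the accept state tA and halts.
The machine halted after 1 step (within the 7-step bound).

Answer: Yes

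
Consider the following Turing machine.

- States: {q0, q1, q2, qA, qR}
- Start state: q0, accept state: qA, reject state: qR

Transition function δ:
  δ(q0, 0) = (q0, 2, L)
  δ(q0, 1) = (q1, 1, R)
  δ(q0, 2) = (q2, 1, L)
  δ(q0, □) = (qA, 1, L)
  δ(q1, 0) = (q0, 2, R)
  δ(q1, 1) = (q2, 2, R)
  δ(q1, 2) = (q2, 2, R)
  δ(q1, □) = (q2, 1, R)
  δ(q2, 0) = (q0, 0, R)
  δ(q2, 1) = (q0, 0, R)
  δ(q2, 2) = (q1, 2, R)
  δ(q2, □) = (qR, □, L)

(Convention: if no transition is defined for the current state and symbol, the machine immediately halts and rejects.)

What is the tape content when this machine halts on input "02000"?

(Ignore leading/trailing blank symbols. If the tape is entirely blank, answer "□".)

Execution trace:
Initial: [q0]02000
Step 1: δ(q0, 0) = (q0, 2, L) → [q0]□22000
Step 2: δ(q0, □) = (qA, 1, L) → [qA]□122000

The machine reaches the accept state qA and halts.

Final tape (ignoring leading/trailing blanks): 122000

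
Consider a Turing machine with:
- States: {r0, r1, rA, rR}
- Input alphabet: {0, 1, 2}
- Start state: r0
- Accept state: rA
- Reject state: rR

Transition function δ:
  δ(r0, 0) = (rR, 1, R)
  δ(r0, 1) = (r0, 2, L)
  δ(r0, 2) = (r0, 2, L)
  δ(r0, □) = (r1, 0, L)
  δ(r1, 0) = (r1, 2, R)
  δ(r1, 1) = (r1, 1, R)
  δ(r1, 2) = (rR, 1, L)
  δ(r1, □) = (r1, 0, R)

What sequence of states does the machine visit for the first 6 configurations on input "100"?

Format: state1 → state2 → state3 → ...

Execution trace:
Initial: [r0]100
Step 1: δ(r0, 1) = (r0, 2, L) → [r0]□200
Step 2: δ(r0, □) = (r1, 0, L) → [r1]□0200
Step 3: δ(r1, □) = (r1, 0, R) → 0[r1]0200
Step 4: δ(r1, 0) = (r1, 2, R) → 02[r1]200
Step 5: δ(r1, 2) = (rR, 1, L) → 0[rR]2100

The machine reaches the reject state rR and halts.

State sequence: r0 → r0 → r1 → r1 → r1 → rR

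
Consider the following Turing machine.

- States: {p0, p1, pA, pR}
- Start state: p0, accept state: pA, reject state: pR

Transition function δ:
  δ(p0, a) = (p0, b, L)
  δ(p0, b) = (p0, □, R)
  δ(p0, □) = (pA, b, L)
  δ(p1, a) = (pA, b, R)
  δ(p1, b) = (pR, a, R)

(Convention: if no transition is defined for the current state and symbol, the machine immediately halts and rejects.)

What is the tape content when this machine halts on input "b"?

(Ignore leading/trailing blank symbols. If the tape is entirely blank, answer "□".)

Execution trace:
Initial: [p0]b
Step 1: δ(p0, b) = (p0, □, R) → □[p0]□
Step 2: δ(p0, □) = (pA, b, L) → [pA]□b

The machine reaches the accept state pA and halts.

Final tape (ignoring leading/trailing blanks): b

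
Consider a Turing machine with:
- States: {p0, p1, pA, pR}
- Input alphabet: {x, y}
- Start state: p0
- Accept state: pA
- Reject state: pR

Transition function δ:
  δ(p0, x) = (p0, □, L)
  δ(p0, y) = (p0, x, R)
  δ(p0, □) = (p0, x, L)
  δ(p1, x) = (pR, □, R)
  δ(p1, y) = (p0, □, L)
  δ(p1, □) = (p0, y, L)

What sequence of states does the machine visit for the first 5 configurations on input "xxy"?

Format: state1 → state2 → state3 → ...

Execution trace:
Initial: [p0]xxy
Step 1: δ(p0, x) = (p0, □, L) → [p0]□□xy
Step 2: δ(p0, □) = (p0, x, L) → [p0]□x□xy
Step 3: δ(p0, □) = (p0, x, L) → [p0]□xx□xy
Step 4: δ(p0, □) = (p0, x, L) → [p0]□xxx□xy

State sequence: p0 → p0 → p0 → p0 → p0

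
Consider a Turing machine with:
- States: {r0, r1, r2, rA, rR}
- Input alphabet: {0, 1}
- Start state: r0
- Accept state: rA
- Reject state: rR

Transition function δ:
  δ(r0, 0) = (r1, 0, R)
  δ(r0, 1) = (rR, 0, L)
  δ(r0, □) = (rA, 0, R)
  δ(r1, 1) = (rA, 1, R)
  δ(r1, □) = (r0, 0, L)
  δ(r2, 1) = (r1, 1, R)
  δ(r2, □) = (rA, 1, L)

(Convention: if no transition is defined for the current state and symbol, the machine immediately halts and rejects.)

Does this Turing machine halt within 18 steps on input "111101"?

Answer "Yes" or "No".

Execution trace:
Initial: [r0]111101
Step 1: δ(r0, 1) = (rR, 0, L) → [rR]□011101

The machine reaches the reject state rR and halts.
The machine halted after 1 step (within the 18-step bound).

Answer: Yes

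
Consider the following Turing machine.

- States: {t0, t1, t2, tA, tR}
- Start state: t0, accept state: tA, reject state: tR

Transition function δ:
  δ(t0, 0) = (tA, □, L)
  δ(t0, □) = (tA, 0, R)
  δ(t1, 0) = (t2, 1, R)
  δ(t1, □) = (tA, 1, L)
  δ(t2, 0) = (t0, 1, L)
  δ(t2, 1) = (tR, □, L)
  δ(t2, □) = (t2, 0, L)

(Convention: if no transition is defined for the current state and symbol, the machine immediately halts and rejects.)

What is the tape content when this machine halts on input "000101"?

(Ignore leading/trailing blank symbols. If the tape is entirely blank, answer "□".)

Execution trace:
Initial: [t0]000101
Step 1: δ(t0, 0) = (tA, □, L) → [tA]□□00101

The machine reaches the accept state tA and halts.

Final tape (ignoring leading/trailing blanks): 00101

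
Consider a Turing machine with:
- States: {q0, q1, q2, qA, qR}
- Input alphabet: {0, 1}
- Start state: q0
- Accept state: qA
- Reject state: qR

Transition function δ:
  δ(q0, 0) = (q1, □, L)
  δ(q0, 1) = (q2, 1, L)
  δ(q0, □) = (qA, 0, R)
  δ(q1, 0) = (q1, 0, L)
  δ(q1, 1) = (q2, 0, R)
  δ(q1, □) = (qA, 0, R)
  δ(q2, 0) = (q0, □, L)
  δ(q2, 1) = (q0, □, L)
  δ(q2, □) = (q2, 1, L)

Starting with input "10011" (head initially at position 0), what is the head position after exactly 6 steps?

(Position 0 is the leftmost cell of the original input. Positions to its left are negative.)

Execution trace (head position shown):
Step 0: [q0]10011  (head at position 0)
Step 1: move left → [q2]□10011  (head at position -1)
Step 2: move left → [q2]□110011  (head at position -2)
Step 3: move left → [q2]□1110011  (head at position -3)
Step 4: move left → [q2]□11110011  (head at position -4)
Step 5: move left → [q2]□111110011  (head at position -5)
Step 6: move left → [q2]□1111110011  (head at position -6)

After 6 steps, the head is at position -6.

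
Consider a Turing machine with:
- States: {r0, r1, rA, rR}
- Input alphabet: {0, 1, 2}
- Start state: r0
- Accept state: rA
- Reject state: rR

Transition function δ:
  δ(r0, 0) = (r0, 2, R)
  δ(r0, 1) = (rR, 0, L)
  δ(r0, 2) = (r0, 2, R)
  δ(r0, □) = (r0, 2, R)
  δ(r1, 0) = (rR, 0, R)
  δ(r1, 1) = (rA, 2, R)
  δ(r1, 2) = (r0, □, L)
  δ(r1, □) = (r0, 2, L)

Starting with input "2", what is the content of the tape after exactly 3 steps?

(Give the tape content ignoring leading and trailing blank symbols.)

Execution trace:
Initial: [r0]2
Step 1: δ(r0, 2) = (r0, 2, R) → 2[r0]□
Step 2: δ(r0, □) = (r0, 2, R) → 22[r0]□
Step 3: δ(r0, □) = (r0, 2, R) → 222[r0]□

After 3 steps, the tape (ignoring leading/trailing blanks) is: 222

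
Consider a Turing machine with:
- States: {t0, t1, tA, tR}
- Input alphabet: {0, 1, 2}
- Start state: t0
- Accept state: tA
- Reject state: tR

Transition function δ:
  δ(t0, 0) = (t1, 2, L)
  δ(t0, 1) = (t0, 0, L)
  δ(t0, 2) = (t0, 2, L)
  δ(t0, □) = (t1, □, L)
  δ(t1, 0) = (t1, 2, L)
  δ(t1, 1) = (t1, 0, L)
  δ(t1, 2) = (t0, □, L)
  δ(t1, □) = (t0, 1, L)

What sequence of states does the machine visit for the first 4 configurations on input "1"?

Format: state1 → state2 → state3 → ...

Execution trace:
Initial: [t0]1
Step 1: δ(t0, 1) = (t0, 0, L) → [t0]□0
Step 2: δ(t0, □) = (t1, □, L) → [t1]□□0
Step 3: δ(t1, □) = (t0, 1, L) → [t0]□1□0

State sequence: t0 → t0 → t1 → t0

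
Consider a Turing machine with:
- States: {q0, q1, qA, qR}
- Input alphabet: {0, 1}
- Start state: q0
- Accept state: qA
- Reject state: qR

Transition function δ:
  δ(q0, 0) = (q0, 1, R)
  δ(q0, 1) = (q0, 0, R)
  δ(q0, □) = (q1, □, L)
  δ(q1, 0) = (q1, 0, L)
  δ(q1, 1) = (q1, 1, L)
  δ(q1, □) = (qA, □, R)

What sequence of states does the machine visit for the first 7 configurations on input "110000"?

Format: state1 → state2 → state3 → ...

Execution trace:
Initial: [q0]110000
Step 1: δ(q0, 1) = (q0, 0, R) → 0[q0]10000
Step 2: δ(q0, 1) = (q0, 0, R) → 00[q0]0000
Step 3: δ(q0, 0) = (q0, 1, R) → 001[q0]000
Step 4: δ(q0, 0) = (q0, 1, R) → 0011[q0]00
Step 5: δ(q0, 0) = (q0, 1, R) → 00111[q0]0
Step 6: δ(q0, 0) = (q0, 1, R) → 001111[q0]□

State sequence: q0 → q0 → q0 → q0 → q0 → q0 → q0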